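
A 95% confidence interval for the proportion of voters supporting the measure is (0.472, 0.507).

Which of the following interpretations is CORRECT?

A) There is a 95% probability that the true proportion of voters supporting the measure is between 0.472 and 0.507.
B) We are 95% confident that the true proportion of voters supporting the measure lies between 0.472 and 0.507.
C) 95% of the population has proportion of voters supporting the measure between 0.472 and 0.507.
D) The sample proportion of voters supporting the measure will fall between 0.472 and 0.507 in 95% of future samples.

A confidence interval represents our confidence in the procedure, not a probability statement about the parameter.

Key concept: If we repeated this sampling process many times and computed a 95% CI each time, about 95% of those intervals would contain the true population parameter.

For this specific interval (0.472, 0.507):
- Midpoint (point estimate): 0.4895
- Margin of error: 0.0175

The correct interpretation is the one stating confidence that the true parameter lies in the interval — option B.

B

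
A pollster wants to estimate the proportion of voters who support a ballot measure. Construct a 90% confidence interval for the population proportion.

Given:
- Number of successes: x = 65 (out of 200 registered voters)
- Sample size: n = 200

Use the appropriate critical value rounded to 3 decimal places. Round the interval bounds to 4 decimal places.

Sample proportion: p̂ = 65/200 = 0.325000

Check conditions for normal approximation:
  np̂ = 65 ≥ 10 ✓
  n(1-p̂) = 135 ≥ 10 ✓

The sample is large enough, so use a z-interval (normal approximation) for the proportion.

For 90% confidence, z* = 1.645 (from standard normal table)

Standard error: SE = √(p̂(1-p̂)/n) = √(0.325000×0.675000/200) = 0.03311910

Margin of error: E = z* × SE = 1.645 × 0.03311910 = 0.054481

Z-interval: p̂ ± E = 0.325000 ± 0.054481 = (0.270519, 0.379481)

Rounded to 4 decimal places:

(0.2705, 0.3795)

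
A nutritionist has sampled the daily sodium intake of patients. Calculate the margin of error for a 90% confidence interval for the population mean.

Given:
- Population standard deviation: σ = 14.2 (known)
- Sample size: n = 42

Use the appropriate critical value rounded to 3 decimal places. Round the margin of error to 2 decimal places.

The population standard deviation σ is known, so use the z-interval margin of error formula.

For 90% confidence, z* = 1.645 (from standard normal table)

Margin of error formula for z-interval: E = z* × σ/√n

E = 1.645 × 14.2/√42
  = 1.645 × 2.191108
  = 3.6044

Rounded to 2 decimal places:

3.60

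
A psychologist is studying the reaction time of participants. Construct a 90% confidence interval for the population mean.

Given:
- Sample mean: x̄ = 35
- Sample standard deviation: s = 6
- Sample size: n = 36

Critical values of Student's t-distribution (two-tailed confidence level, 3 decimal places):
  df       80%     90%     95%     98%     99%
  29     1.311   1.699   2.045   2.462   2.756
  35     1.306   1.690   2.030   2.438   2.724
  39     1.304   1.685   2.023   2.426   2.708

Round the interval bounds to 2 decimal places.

The population standard deviation σ is unknown (only the sample standard deviation s is given), so use a t-interval with df = n - 1 = 36 - 1 = 35.

For 90% confidence with df = 35, t* = 1.690 (from t-table)

Standard error: SE = s/√n = 6/√36 = 1.000000

Margin of error: E = t* × SE = 1.690 × 1.000000 = 1.6900

T-interval: x̄ ± E = 35 ± 1.6900 = (33.3100, 36.6900)

Rounded to 2 decimal places:

(33.31, 36.69)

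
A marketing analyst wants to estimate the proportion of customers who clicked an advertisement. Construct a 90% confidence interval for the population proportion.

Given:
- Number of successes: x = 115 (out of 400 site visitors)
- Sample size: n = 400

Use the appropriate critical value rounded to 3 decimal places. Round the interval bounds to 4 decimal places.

Sample proportion: p̂ = 115/400 = 0.287500

Check conditions for normal approximation:
  np̂ = 115 ≥ 10 ✓
  n(1-p̂) = 285 ≥ 10 ✓

The sample is large enough, so use a z-interval (normal approximation) for the proportion.

For 90% confidence, z* = 1.645 (from standard normal table)

Standard error: SE = √(p̂(1-p̂)/n) = √(0.287500×0.712500/400) = 0.02262983

Margin of error: E = z* × SE = 1.645 × 0.02262983 = 0.037226

Z-interval: p̂ ± E = 0.287500 ± 0.037226 = (0.250274, 0.324726)

Rounded to 4 decimal places:

(0.2503, 0.3247)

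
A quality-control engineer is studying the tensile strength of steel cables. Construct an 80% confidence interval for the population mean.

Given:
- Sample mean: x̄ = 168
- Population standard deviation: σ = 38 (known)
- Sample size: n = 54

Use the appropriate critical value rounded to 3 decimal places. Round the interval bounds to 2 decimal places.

The population standard deviation σ is known, so use a z-interval (standard normal critical value).

For 80% confidence, z* = 1.282 (from standard normal table)

Standard error: SE = σ/√n = 38/√54 = 5.171145

Margin of error: E = z* × SE = 1.282 × 5.171145 = 6.6294

Z-interval: x̄ ± E = 168 ± 6.6294 = (161.3706, 174.6294)

Rounded to 2 decimal places:

(161.37, 174.63)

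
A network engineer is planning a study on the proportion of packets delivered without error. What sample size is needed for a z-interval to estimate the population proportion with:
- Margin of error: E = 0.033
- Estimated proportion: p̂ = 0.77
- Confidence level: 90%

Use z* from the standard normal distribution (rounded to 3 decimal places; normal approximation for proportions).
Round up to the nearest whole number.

Using z* for proportion z-interval (normal approximation).

For 90% confidence, z* = 1.645 (from standard normal table)

Sample size formula for proportion z-interval: n = z*²p̂(1-p̂)/E²

n = 1.645² × 0.77 × 0.23 / 0.033²
  = 2.706025 × 0.1771 / 0.001089
  = 440.0707

Round up to the nearest whole number: n = 441

441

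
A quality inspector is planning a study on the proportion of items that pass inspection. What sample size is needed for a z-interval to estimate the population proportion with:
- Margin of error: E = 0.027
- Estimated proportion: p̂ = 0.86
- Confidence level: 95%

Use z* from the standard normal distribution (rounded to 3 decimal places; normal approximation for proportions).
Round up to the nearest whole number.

Using z* for proportion z-interval (normal approximation).

For 95% confidence, z* = 1.96 (from standard normal table)

Sample size formula for proportion z-interval: n = z*²p̂(1-p̂)/E²

n = 1.96² × 0.86 × 0.14 / 0.027²
  = 3.8416 × 0.1204 / 0.000729
  = 634.4700

Round up to the nearest whole number: n = 635

635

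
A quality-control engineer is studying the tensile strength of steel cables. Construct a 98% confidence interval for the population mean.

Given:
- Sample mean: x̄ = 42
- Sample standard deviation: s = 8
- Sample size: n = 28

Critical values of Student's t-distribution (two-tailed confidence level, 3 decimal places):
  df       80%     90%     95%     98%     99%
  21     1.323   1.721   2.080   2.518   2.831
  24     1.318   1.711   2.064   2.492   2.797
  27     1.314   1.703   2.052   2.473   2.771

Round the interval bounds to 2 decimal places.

The population standard deviation σ is unknown (only the sample standard deviation s is given), so use a t-interval with df = n - 1 = 28 - 1 = 27.

For 98% confidence with df = 27, t* = 2.473 (from t-table)

Standard error: SE = s/√n = 8/√28 = 1.511858

Margin of error: E = t* × SE = 2.473 × 1.511858 = 3.7388

T-interval: x̄ ± E = 42 ± 3.7388 = (38.2612, 45.7388)

Rounded to 2 decimal places:

(38.26, 45.74)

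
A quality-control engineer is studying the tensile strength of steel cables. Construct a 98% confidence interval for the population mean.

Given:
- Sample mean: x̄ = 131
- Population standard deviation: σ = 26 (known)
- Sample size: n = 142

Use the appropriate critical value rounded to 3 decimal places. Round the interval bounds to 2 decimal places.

The population standard deviation σ is known, so use a z-interval (standard normal critical value).

For 98% confidence, z* = 2.326 (from standard normal table)

Standard error: SE = σ/√n = 26/√142 = 2.1818715

Margin of error: E = z* × SE = 2.326 × 2.1818715 = 5.07503

Z-interval: x̄ ± E = 131 ± 5.07503 = (125.92497, 136.07503)

Rounded to 2 decimal places:

(125.92, 136.08)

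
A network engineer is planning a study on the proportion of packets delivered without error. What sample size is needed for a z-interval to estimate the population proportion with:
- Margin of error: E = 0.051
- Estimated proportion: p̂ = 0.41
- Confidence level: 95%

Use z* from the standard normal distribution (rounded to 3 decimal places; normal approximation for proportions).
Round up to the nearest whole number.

Using z* for proportion z-interval (normal approximation).

For 95% confidence, z* = 1.96 (from standard normal table)

Sample size formula for proportion z-interval: n = z*²p̂(1-p̂)/E²

n = 1.96² × 0.41 × 0.59 / 0.051²
  = 3.8416 × 0.2419 / 0.002601
  = 357.2791

Round up to the nearest whole number: n = 358

358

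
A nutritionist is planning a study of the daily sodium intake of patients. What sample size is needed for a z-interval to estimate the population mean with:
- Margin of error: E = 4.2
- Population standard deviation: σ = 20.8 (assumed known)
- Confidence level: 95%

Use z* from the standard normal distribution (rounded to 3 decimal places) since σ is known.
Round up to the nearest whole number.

Using z* since population σ is known (z-interval formula).

For 95% confidence, z* = 1.96 (from standard normal table)

Sample size formula for z-interval: n = (z*σ/E)²

n = (1.96 × 20.8 / 4.2)²
  = (9.706667)²
  = 94.2194

Round up to the nearest whole number: n = 95

95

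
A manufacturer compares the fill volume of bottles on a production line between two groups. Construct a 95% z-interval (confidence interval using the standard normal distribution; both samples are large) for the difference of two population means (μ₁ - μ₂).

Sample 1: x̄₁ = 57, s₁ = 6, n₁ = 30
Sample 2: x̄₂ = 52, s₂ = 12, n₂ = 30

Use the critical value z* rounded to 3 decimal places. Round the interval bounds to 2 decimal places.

Both samples are large (n₁ = 30 ≥ 30, n₂ = 30 ≥ 30), so a z-interval for the difference of means applies.

Point estimate: x̄₁ - x̄₂ = 57 - 52 = 5

Standard error: SE = √(s₁²/n₁ + s₂²/n₂)
= √(6²/30 + 12²/30)
= √(1.200000 + 4.800000)
= 2.449490

For 95% confidence, z* = 1.96 (from standard normal table)
Margin of error: E = z* × SE = 1.96 × 2.449490 = 4.8010

Z-interval: (x̄₁ - x̄₂) ± E = 5 ± 4.8010 = (0.1990, 9.8010)

Rounded to 2 decimal places:

(0.20, 9.80)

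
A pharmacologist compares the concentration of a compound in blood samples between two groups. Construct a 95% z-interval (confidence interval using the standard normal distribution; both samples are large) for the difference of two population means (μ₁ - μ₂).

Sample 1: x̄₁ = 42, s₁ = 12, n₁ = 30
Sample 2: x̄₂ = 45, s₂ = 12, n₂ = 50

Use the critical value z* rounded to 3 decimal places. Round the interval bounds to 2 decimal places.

Both samples are large (n₁ = 30 ≥ 30, n₂ = 50 ≥ 30), so a z-interval for the difference of means applies.

Point estimate: x̄₁ - x̄₂ = 42 - 45 = -3

Standard error: SE = √(s₁²/n₁ + s₂²/n₂)
= √(12²/30 + 12²/50)
= √(4.800000 + 2.880000)
= 2.771281

For 95% confidence, z* = 1.96 (from standard normal table)
Margin of error: E = z* × SE = 1.96 × 2.771281 = 5.4317

Z-interval: (x̄₁ - x̄₂) ± E = -3 ± 5.4317 = (-8.4317, 2.4317)

Rounded to 2 decimal places:

(-8.43, 2.43)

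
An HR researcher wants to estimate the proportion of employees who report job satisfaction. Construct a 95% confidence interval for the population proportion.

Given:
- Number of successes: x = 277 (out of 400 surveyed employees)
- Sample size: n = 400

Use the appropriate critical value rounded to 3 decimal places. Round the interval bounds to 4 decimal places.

Sample proportion: p̂ = 277/400 = 0.692500

Check conditions for normal approximation:
  np̂ = 277 ≥ 10 ✓
  n(1-p̂) = 123 ≥ 10 ✓

The sample is large enough, so use a z-interval (normal approximation) for the proportion.

For 95% confidence, z* = 1.96 (from standard normal table)

Standard error: SE = √(p̂(1-p̂)/n) = √(0.692500×0.307500/400) = 0.02307291

Margin of error: E = z* × SE = 1.96 × 0.02307291 = 0.045223

Z-interval: p̂ ± E = 0.692500 ± 0.045223 = (0.647277, 0.737723)

Rounded to 4 decimal places:

(0.6473, 0.7377)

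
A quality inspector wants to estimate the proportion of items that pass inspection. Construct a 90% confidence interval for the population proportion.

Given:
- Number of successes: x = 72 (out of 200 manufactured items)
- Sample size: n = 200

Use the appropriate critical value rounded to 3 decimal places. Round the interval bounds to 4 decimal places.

Sample proportion: p̂ = 72/200 = 0.360000

Check conditions for normal approximation:
  np̂ = 72 ≥ 10 ✓
  n(1-p̂) = 128 ≥ 10 ✓

The sample is large enough, so use a z-interval (normal approximation) for the proportion.

For 90% confidence, z* = 1.645 (from standard normal table)

Standard error: SE = √(p̂(1-p̂)/n) = √(0.360000×0.640000/200) = 0.03394113

Margin of error: E = z* × SE = 1.645 × 0.03394113 = 0.055833

Z-interval: p̂ ± E = 0.360000 ± 0.055833 = (0.304167, 0.415833)

Rounded to 4 decimal places:

(0.3042, 0.4158)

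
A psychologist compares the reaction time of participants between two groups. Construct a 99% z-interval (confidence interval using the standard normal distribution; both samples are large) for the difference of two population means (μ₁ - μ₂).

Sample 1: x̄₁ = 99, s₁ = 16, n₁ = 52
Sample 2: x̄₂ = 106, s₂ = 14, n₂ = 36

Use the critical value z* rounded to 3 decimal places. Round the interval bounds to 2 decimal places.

Both samples are large (n₁ = 52 ≥ 30, n₂ = 36 ≥ 30), so a z-interval for the difference of means applies.

Point estimate: x̄₁ - x̄₂ = 99 - 106 = -7

Standard error: SE = √(s₁²/n₁ + s₂²/n₂)
= √(16²/52 + 14²/36)
= √(4.923077 + 5.444444)
= 3.219864

For 99% confidence, z* = 2.576 (from standard normal table)
Margin of error: E = z* × SE = 2.576 × 3.219864 = 8.2944

Z-interval: (x̄₁ - x̄₂) ± E = -7 ± 8.2944 = (-15.2944, 1.2944)

Rounded to 2 decimal places:

(-15.29, 1.29)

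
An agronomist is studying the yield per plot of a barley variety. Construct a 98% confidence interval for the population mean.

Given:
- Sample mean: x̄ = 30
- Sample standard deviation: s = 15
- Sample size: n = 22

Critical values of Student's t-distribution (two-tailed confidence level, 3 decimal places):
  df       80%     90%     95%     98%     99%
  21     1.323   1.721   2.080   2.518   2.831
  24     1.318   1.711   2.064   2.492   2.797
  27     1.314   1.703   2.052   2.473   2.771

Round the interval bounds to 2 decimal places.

The population standard deviation σ is unknown (only the sample standard deviation s is given), so use a t-interval with df = n - 1 = 22 - 1 = 21.

For 98% confidence with df = 21, t* = 2.518 (from t-table)

Standard error: SE = s/√n = 15/√22 = 3.198011

Margin of error: E = t* × SE = 2.518 × 3.198011 = 8.0526

T-interval: x̄ ± E = 30 ± 8.0526 = (21.9474, 38.0526)

Rounded to 2 decimal places:

(21.95, 38.05)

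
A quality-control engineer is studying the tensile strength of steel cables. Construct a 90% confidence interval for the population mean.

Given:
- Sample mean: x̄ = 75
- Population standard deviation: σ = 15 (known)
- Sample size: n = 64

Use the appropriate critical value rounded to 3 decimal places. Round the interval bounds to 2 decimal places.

The population standard deviation σ is known, so use a z-interval (standard normal critical value).

For 90% confidence, z* = 1.645 (from standard normal table)

Standard error: SE = σ/√n = 15/√64 = 1.875000

Margin of error: E = z* × SE = 1.645 × 1.875000 = 3.0844

Z-interval: x̄ ± E = 75 ± 3.0844 = (71.9156, 78.0844)

Rounded to 2 decimal places:

(71.92, 78.08)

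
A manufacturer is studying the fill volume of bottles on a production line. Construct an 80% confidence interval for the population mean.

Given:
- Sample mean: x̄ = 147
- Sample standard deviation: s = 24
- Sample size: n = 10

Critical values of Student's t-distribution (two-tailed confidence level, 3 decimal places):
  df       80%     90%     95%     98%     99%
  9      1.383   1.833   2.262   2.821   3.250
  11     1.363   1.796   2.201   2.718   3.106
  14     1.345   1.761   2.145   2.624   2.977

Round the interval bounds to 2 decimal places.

The population standard deviation σ is unknown (only the sample standard deviation s is given), so use a t-interval with df = n - 1 = 10 - 1 = 9.

For 80% confidence with df = 9, t* = 1.383 (from t-table)

Standard error: SE = s/√n = 24/√10 = 7.589466

Margin of error: E = t* × SE = 1.383 × 7.589466 = 10.4962

T-interval: x̄ ± E = 147 ± 10.4962 = (136.5038, 157.4962)

Rounded to 2 decimal places:

(136.50, 157.50)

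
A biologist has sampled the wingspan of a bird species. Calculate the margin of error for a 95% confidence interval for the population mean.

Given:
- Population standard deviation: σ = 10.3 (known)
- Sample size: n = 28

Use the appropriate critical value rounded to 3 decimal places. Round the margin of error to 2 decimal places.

The population standard deviation σ is known, so use the z-interval margin of error formula.

For 95% confidence, z* = 1.96 (from standard normal table)

Margin of error formula for z-interval: E = z* × σ/√n

E = 1.96 × 10.3/√28
  = 1.96 × 1.946517
  = 3.8152

Rounded to 2 decimal places:

3.82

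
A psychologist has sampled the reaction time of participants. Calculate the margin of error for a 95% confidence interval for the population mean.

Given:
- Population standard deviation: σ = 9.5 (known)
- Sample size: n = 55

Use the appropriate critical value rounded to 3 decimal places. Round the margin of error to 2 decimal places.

The population standard deviation σ is known, so use the z-interval margin of error formula.

For 95% confidence, z* = 1.96 (from standard normal table)

Margin of error formula for z-interval: E = z* × σ/√n

E = 1.96 × 9.5/√55
  = 1.96 × 1.280980
  = 2.5107

Rounded to 2 decimal places:

2.51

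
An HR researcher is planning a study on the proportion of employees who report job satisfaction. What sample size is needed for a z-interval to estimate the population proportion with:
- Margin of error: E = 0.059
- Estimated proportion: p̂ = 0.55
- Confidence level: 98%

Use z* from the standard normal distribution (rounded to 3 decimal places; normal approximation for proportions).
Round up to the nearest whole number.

Using z* for proportion z-interval (normal approximation).

For 98% confidence, z* = 2.326 (from standard normal table)

Sample size formula for proportion z-interval: n = z*²p̂(1-p̂)/E²

n = 2.326² × 0.55 × 0.45 / 0.059²
  = 5.410276 × 0.2475 / 0.003481
  = 384.6720

Round up to the nearest whole number: n = 385

385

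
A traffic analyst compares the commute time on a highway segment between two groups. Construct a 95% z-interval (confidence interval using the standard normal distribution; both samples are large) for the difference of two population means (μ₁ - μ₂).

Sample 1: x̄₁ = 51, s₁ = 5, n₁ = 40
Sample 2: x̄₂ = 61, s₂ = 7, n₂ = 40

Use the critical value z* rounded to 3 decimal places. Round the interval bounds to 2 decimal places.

Both samples are large (n₁ = 40 ≥ 30, n₂ = 40 ≥ 30), so a z-interval for the difference of means applies.

Point estimate: x̄₁ - x̄₂ = 51 - 61 = -10

Standard error: SE = √(s₁²/n₁ + s₂²/n₂)
= √(5²/40 + 7²/40)
= √(0.625000 + 1.225000)
= 1.360147

For 95% confidence, z* = 1.96 (from standard normal table)
Margin of error: E = z* × SE = 1.96 × 1.360147 = 2.6659

Z-interval: (x̄₁ - x̄₂) ± E = -10 ± 2.6659 = (-12.6659, -7.3341)

Rounded to 2 decimal places:

(-12.67, -7.33)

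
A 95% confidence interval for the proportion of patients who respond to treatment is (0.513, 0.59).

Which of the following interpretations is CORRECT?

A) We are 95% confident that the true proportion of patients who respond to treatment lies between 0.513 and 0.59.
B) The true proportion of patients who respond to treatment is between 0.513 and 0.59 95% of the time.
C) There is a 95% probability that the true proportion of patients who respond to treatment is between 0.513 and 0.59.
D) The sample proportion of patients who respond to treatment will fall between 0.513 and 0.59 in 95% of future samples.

A confidence interval represents our confidence in the procedure, not a probability statement about the parameter.

Key concept: If we repeated this sampling process many times and computed a 95% CI each time, about 95% of those intervals would contain the true population parameter.

For this specific interval (0.513, 0.59):
- Midpoint (point estimate): 0.5515
- Margin of error: 0.0385

The correct interpretation is the one stating confidence that the true parameter lies in the interval — option A.

A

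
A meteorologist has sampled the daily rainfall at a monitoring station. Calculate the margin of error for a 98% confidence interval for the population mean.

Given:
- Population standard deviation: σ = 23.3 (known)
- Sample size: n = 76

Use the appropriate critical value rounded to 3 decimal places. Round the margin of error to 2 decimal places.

The population standard deviation σ is known, so use the z-interval margin of error formula.

For 98% confidence, z* = 2.326 (from standard normal table)

Margin of error formula for z-interval: E = z* × σ/√n

E = 2.326 × 23.3/√76
  = 2.326 × 2.672693
  = 6.2167

Rounded to 2 decimal places:

6.22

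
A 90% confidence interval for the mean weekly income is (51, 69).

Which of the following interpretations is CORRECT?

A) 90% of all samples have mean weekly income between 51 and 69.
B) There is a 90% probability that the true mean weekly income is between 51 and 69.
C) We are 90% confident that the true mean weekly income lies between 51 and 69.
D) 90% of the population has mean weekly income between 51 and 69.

A confidence interval represents our confidence in the procedure, not a probability statement about the parameter.

Key concept: If we repeated this sampling process many times and computed a 90% CI each time, about 90% of those intervals would contain the true population parameter.

For this specific interval (51, 69):
- Midpoint (point estimate): 60
- Margin of error: 9

The correct interpretation is the one stating confidence that the true parameter lies in the interval — option C.

C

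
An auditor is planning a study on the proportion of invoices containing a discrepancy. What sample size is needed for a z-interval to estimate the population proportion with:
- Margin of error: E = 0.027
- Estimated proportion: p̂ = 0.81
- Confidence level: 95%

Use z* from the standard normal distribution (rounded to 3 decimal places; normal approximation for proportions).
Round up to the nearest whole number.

Using z* for proportion z-interval (normal approximation).

For 95% confidence, z* = 1.96 (from standard normal table)

Sample size formula for proportion z-interval: n = z*²p̂(1-p̂)/E²

n = 1.96² × 0.81 × 0.19 / 0.027²
  = 3.8416 × 0.1539 / 0.000729
  = 811.0044

Round up to the nearest whole number: n = 812

812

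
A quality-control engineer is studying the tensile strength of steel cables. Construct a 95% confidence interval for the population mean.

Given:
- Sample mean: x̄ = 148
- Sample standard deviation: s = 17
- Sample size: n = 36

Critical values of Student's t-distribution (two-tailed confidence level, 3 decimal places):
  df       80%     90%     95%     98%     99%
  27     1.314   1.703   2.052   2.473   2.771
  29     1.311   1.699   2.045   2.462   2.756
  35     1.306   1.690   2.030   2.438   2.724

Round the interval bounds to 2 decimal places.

The population standard deviation σ is unknown (only the sample standard deviation s is given), so use a t-interval with df = n - 1 = 36 - 1 = 35.

For 95% confidence with df = 35, t* = 2.030 (from t-table)

Standard error: SE = s/√n = 17/√36 = 2.833333

Margin of error: E = t* × SE = 2.030 × 2.833333 = 5.7517

T-interval: x̄ ± E = 148 ± 5.7517 = (142.2483, 153.7517)

Rounded to 2 decimal places:

(142.25, 153.75)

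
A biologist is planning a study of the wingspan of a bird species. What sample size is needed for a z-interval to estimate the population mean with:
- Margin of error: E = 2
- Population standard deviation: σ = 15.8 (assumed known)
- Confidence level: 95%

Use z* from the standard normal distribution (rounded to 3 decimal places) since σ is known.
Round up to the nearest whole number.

Using z* since population σ is known (z-interval formula).

For 95% confidence, z* = 1.96 (from standard normal table)

Sample size formula for z-interval: n = (z*σ/E)²

n = (1.96 × 15.8 / 2)²
  = (15.484000)²
  = 239.7543

Round up to the nearest whole number: n = 240

240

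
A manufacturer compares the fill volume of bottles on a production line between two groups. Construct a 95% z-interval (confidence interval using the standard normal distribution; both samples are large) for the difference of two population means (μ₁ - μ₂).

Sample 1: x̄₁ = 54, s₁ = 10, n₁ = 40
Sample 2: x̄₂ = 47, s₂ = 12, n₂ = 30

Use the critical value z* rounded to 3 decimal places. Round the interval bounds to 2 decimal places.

Both samples are large (n₁ = 40 ≥ 30, n₂ = 30 ≥ 30), so a z-interval for the difference of means applies.

Point estimate: x̄₁ - x̄₂ = 54 - 47 = 7

Standard error: SE = √(s₁²/n₁ + s₂²/n₂)
= √(10²/40 + 12²/30)
= √(2.500000 + 4.800000)
= 2.701851

For 95% confidence, z* = 1.96 (from standard normal table)
Margin of error: E = z* × SE = 1.96 × 2.701851 = 5.2956

Z-interval: (x̄₁ - x̄₂) ± E = 7 ± 5.2956 = (1.7044, 12.2956)

Rounded to 2 decimal places:

(1.70, 12.30)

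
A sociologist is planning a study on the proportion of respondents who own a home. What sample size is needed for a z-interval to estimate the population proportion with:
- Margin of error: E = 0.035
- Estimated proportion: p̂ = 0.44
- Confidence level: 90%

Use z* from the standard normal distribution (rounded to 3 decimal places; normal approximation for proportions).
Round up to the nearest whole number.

Using z* for proportion z-interval (normal approximation).

For 90% confidence, z* = 1.645 (from standard normal table)

Sample size formula for proportion z-interval: n = z*²p̂(1-p̂)/E²

n = 1.645² × 0.44 × 0.56 / 0.035²
  = 2.706025 × 0.2464 / 0.001225
  = 544.2976

Round up to the nearest whole number: n = 545

545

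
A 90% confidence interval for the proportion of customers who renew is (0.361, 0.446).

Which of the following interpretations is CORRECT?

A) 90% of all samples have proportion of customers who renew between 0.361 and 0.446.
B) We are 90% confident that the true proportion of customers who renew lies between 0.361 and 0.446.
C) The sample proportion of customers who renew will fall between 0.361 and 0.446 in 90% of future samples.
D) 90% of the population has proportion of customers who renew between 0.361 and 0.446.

A confidence interval represents our confidence in the procedure, not a probability statement about the parameter.

Key concept: If we repeated this sampling process many times and computed a 90% CI each time, about 90% of those intervals would contain the true population parameter.

For this specific interval (0.361, 0.446):
- Midpoint (point estimate): 0.4035
- Margin of error: 0.0425

The correct interpretation is the one stating confidence that the true parameter lies in the interval — option B.

B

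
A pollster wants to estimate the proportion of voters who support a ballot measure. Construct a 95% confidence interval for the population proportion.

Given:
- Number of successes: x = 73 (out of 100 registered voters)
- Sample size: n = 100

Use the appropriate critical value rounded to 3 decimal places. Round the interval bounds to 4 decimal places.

Sample proportion: p̂ = 73/100 = 0.730000

Check conditions for normal approximation:
  np̂ = 73 ≥ 10 ✓
  n(1-p̂) = 27 ≥ 10 ✓

The sample is large enough, so use a z-interval (normal approximation) for the proportion.

For 95% confidence, z* = 1.96 (from standard normal table)

Standard error: SE = √(p̂(1-p̂)/n) = √(0.730000×0.270000/100) = 0.04439595

Margin of error: E = z* × SE = 1.96 × 0.04439595 = 0.087016

Z-interval: p̂ ± E = 0.730000 ± 0.087016 = (0.642984, 0.817016)

Rounded to 4 decimal places:

(0.6430, 0.8170)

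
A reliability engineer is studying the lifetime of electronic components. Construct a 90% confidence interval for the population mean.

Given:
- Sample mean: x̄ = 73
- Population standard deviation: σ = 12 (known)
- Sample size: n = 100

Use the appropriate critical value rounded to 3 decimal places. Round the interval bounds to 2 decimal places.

The population standard deviation σ is known, so use a z-interval (standard normal critical value).

For 90% confidence, z* = 1.645 (from standard normal table)

Standard error: SE = σ/√n = 12/√100 = 1.200000

Margin of error: E = z* × SE = 1.645 × 1.200000 = 1.9740

Z-interval: x̄ ± E = 73 ± 1.9740 = (71.0260, 74.9740)

Rounded to 2 decimal places:

(71.03, 74.97)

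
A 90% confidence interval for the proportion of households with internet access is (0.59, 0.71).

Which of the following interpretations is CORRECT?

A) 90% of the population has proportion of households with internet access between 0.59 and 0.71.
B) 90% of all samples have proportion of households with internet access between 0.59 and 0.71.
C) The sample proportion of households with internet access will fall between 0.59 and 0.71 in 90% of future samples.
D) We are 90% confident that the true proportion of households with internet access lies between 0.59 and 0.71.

A confidence interval represents our confidence in the procedure, not a probability statement about the parameter.

Key concept: If we repeated this sampling process many times and computed a 90% CI each time, about 90% of those intervals would contain the true population parameter.

For this specific interval (0.59, 0.71):
- Midpoint (point estimate): 0.65
- Margin of error: 0.06

The correct interpretation is the one stating confidence that the true parameter lies in the interval — option D.

D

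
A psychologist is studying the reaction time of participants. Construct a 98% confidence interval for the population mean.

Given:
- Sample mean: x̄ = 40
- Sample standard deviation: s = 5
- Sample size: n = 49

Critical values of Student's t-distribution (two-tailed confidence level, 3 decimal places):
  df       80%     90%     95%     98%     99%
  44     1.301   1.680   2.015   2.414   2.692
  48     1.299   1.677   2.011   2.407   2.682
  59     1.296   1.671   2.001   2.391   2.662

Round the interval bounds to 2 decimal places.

The population standard deviation σ is unknown (only the sample standard deviation s is given), so use a t-interval with df = n - 1 = 49 - 1 = 48.

For 98% confidence with df = 48, t* = 2.407 (from t-table)

Standard error: SE = s/√n = 5/√49 = 0.714286

Margin of error: E = t* × SE = 2.407 × 0.714286 = 1.7193

T-interval: x̄ ± E = 40 ± 1.7193 = (38.2807, 41.7193)

Rounded to 2 decimal places:

(38.28, 41.72)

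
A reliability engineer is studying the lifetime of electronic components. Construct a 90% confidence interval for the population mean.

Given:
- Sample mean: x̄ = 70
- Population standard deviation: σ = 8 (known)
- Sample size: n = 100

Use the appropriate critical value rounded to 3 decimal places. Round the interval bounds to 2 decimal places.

The population standard deviation σ is known, so use a z-interval (standard normal critical value).

For 90% confidence, z* = 1.645 (from standard normal table)

Standard error: SE = σ/√n = 8/√100 = 0.800000

Margin of error: E = z* × SE = 1.645 × 0.800000 = 1.3160

Z-interval: x̄ ± E = 70 ± 1.3160 = (68.6840, 71.3160)

Rounded to 2 decimal places:

(68.68, 71.32)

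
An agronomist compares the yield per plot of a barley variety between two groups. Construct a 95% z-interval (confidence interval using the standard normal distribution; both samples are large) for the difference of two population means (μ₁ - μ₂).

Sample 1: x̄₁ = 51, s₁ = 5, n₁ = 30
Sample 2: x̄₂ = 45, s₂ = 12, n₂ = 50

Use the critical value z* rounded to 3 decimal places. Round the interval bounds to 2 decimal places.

Both samples are large (n₁ = 30 ≥ 30, n₂ = 50 ≥ 30), so a z-interval for the difference of means applies.

Point estimate: x̄₁ - x̄₂ = 51 - 45 = 6

Standard error: SE = √(s₁²/n₁ + s₂²/n₂)
= √(5²/30 + 12²/50)
= √(0.833333 + 2.880000)
= 1.927001

For 95% confidence, z* = 1.96 (from standard normal table)
Margin of error: E = z* × SE = 1.96 × 1.927001 = 3.7769

Z-interval: (x̄₁ - x̄₂) ± E = 6 ± 3.7769 = (2.2231, 9.7769)

Rounded to 2 decimal places:

(2.22, 9.78)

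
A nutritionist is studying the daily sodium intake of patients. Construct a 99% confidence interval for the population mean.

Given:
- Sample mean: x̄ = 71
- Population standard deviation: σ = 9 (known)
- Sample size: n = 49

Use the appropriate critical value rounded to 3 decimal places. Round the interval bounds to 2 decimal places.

The population standard deviation σ is known, so use a z-interval (standard normal critical value).

For 99% confidence, z* = 2.576 (from standard normal table)

Standard error: SE = σ/√n = 9/√49 = 1.285714

Margin of error: E = z* × SE = 2.576 × 1.285714 = 3.3120

Z-interval: x̄ ± E = 71 ± 3.3120 = (67.6880, 74.3120)

Rounded to 2 decimal places:

(67.69, 74.31)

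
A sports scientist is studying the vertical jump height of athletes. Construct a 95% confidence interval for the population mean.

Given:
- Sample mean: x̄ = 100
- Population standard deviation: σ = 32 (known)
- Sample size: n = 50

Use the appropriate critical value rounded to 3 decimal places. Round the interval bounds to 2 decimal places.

The population standard deviation σ is known, so use a z-interval (standard normal critical value).

For 95% confidence, z* = 1.96 (from standard normal table)

Standard error: SE = σ/√n = 32/√50 = 4.525483

Margin of error: E = z* × SE = 1.96 × 4.525483 = 8.8699

Z-interval: x̄ ± E = 100 ± 8.8699 = (91.1301, 108.8699)

Rounded to 2 decimal places:

(91.13, 108.87)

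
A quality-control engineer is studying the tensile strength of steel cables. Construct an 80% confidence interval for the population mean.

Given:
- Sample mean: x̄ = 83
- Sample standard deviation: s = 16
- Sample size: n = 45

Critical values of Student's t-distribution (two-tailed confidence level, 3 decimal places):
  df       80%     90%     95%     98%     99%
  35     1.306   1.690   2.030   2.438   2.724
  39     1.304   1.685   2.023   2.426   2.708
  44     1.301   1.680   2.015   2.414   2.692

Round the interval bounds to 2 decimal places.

The population standard deviation σ is unknown (only the sample standard deviation s is given), so use a t-interval with df = n - 1 = 45 - 1 = 44.

For 80% confidence with df = 44, t* = 1.301 (from t-table)

Standard error: SE = s/√n = 16/√45 = 2.385139

Margin of error: E = t* × SE = 1.301 × 2.385139 = 3.1031

T-interval: x̄ ± E = 83 ± 3.1031 = (79.8969, 86.1031)

Rounded to 2 decimal places:

(79.90, 86.10)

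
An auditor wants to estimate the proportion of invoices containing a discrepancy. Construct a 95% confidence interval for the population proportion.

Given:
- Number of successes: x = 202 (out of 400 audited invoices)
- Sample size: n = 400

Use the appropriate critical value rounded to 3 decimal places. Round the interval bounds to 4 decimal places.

Sample proportion: p̂ = 202/400 = 0.505000

Check conditions for normal approximation:
  np̂ = 202 ≥ 10 ✓
  n(1-p̂) = 198 ≥ 10 ✓

The sample is large enough, so use a z-interval (normal approximation) for the proportion.

For 95% confidence, z* = 1.96 (from standard normal table)

Standard error: SE = √(p̂(1-p̂)/n) = √(0.505000×0.495000/400) = 0.02499875

Margin of error: E = z* × SE = 1.96 × 0.02499875 = 0.048998

Z-interval: p̂ ± E = 0.505000 ± 0.048998 = (0.456002, 0.553998)

Rounded to 4 decimal places:

(0.4560, 0.5540)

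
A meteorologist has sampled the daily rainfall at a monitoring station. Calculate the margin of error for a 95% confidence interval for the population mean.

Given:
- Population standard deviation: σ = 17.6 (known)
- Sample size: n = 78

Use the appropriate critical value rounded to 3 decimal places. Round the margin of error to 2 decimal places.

The population standard deviation σ is known, so use the z-interval margin of error formula.

For 95% confidence, z* = 1.96 (from standard normal table)

Margin of error formula for z-interval: E = z* × σ/√n

E = 1.96 × 17.6/√78
  = 1.96 × 1.992808
  = 3.9059

Rounded to 2 decimal places:

3.91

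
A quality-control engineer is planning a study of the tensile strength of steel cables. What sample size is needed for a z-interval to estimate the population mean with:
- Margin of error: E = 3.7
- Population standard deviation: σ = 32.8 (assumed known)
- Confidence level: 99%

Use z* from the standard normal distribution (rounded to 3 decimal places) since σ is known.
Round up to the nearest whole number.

Using z* since population σ is known (z-interval formula).

For 99% confidence, z* = 2.576 (from standard normal table)

Sample size formula for z-interval: n = (z*σ/E)²

n = (2.576 × 32.8 / 3.7)²
  = (22.835892)²
  = 521.4780

Round up to the nearest whole number: n = 522

522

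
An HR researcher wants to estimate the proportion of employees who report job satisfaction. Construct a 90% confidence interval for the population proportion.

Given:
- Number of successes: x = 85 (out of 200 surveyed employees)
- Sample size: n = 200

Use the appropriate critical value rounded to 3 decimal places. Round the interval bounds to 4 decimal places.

Sample proportion: p̂ = 85/200 = 0.425000

Check conditions for normal approximation:
  np̂ = 85 ≥ 10 ✓
  n(1-p̂) = 115 ≥ 10 ✓

The sample is large enough, so use a z-interval (normal approximation) for the proportion.

For 90% confidence, z* = 1.645 (from standard normal table)

Standard error: SE = √(p̂(1-p̂)/n) = √(0.425000×0.575000/200) = 0.03495533

Margin of error: E = z* × SE = 1.645 × 0.03495533 = 0.057502

Z-interval: p̂ ± E = 0.425000 ± 0.057502 = (0.367498, 0.482502)

Rounded to 4 decimal places:

(0.3675, 0.4825)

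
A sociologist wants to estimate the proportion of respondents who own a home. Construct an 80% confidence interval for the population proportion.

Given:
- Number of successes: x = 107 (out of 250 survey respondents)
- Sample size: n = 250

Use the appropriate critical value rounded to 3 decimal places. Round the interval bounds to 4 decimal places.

Sample proportion: p̂ = 107/250 = 0.428000

Check conditions for normal approximation:
  np̂ = 107 ≥ 10 ✓
  n(1-p̂) = 143 ≥ 10 ✓

The sample is large enough, so use a z-interval (normal approximation) for the proportion.

For 80% confidence, z* = 1.282 (from standard normal table)

Standard error: SE = √(p̂(1-p̂)/n) = √(0.428000×0.572000/250) = 0.03129319

Margin of error: E = z* × SE = 1.282 × 0.03129319 = 0.040118

Z-interval: p̂ ± E = 0.428000 ± 0.040118 = (0.387882, 0.468118)

Rounded to 4 decimal places:

(0.3879, 0.4681)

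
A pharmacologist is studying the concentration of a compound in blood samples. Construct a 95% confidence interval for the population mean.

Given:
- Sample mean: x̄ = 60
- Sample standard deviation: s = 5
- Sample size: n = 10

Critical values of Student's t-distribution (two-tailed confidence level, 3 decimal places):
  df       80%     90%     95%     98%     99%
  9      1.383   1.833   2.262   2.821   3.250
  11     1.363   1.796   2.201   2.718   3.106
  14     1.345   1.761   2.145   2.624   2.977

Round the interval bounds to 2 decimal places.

The population standard deviation σ is unknown (only the sample standard deviation s is given), so use a t-interval with df = n - 1 = 10 - 1 = 9.

For 95% confidence with df = 9, t* = 2.262 (from t-table)

Standard error: SE = s/√n = 5/√10 = 1.581139

Margin of error: E = t* × SE = 2.262 × 1.581139 = 3.5765

T-interval: x̄ ± E = 60 ± 3.5765 = (56.4235, 63.5765)

Rounded to 2 decimal places:

(56.42, 63.58)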